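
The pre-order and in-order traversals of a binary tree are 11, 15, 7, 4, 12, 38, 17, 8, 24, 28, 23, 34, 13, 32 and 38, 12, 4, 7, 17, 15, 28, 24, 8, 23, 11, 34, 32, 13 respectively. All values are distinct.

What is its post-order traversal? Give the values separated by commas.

38, 12, 4, 17, 7, 28, 24, 23, 8, 15, 32, 13, 34, 11

The first element of pre-order is the root; it splits in-order into left and right subtrees.
Root 11: left subtree has 10 nodes {38, 12, 4, 7, 17, 15, 28, 24, 8, 23}, right has 3 {34, 32, 13}.
  Root 15: left subtree has 5 nodes {38, 12, 4, 7, 17}, right has 4 {28, 24, 8, 23}.
    Root 7: left subtree has 3 nodes {38, 12, 4}, right has 1 {17}.
      Root 4: left subtree has 2 nodes {38, 12}, right has 0 { }.
        Root 12: left subtree has 1 node {38}, right has 0 { }.
    Root 8: left subtree has 2 nodes {28, 24}, right has 1 {23}.
      Root 24: left subtree has 1 node {28}, right has 0 { }.
  Root 34: left subtree has 0 nodes { }, right has 2 {32, 13}.
    Root 13: left subtree has 1 node {32}, right has 0 { }.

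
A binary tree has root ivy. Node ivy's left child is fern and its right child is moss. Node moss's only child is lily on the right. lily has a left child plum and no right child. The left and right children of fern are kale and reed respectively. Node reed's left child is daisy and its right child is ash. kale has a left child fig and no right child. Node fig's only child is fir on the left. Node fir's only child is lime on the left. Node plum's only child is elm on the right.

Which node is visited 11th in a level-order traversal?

Level-order visits nodes level by level from the root, left to right within each level.
Level 0: ivy
Level 1: fern, moss
Level 2: kale, reed, lily
Level 3: fig, daisy, ash, plum
Level 4: fir, elm
Level 5: lime
Full level-order sequence: ivy, fern, moss, kale, reed, lily, fig, daisy, ash, plum, fir, elm, lime.

fir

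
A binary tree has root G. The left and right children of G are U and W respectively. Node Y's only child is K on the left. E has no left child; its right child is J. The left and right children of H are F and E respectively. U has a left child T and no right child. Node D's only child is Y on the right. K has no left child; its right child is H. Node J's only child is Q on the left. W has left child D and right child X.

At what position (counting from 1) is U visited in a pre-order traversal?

Pre-order visits the node, then its left subtree, then its right subtree.
Visit G.
At G: go left to U.
  Visit U.
  At U: go left to T.
    T is a leaf — visit T.
  At U: no right child.
At G: go right to W.
  Visit W.
  At W: go left to D.
    Visit D.
    At D: no left child.
    At D: go right to Y.
      Visit Y.
      At Y: go left to K.
        Visit K.
        At K: no left child.
        At K: go right to H.
          Visit H.
          At H: go left to F.
            F is a leaf — visit F.
          At H: go right to E.
            Visit E.
            At E: no left child.
            At E: go right to J.
              Visit J.
              At J: go left to Q.
                Q is a leaf — visit Q.
              At J: no right child.
      At Y: no right child.
  At W: go right to X.
    X is a leaf — visit X.
Full pre-order sequence: G, U, T, W, D, Y, K, H, F, E, J, Q, X.

2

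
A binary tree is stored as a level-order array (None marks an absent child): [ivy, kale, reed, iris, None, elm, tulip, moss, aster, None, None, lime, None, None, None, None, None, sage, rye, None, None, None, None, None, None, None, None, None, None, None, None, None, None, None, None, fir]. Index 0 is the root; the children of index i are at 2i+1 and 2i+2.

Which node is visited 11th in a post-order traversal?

Post-order visits the left subtree, then the right subtree, then the node.
At ivy: go left to kale.
  At kale: go left to iris.
    At iris: go left to moss.
      moss is a leaf — visit moss.
    At iris: go right to aster.
      At aster: go left to sage.
        At sage: go left to fir.
          fir is a leaf — visit fir.
        At sage: no right child.
        Visit sage.
      At aster: go right to rye.
        rye is a leaf — visit rye.
      Visit aster.
    Visit iris.
  At kale: no right child.
  Visit kale.
At ivy: go right to reed.
  At reed: go left to elm.
    At elm: go left to lime.
      lime is a leaf — visit lime.
    At elm: no right child.
    Visit elm.
  At reed: go right to tulip.
    tulip is a leaf — visit tulip.
  Visit reed.
Visit ivy.
Full post-order sequence: moss, fir, sage, rye, aster, iris, kale, lime, elm, tulip, reed, ivy.

reed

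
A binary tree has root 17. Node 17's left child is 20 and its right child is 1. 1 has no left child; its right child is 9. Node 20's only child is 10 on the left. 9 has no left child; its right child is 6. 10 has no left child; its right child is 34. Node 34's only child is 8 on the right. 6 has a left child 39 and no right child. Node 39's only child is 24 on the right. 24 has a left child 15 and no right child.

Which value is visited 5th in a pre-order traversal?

8

Pre-order visits the node, then its left subtree, then its right subtree.
Visit 17.
At 17: go left to 20.
  Visit 20.
  At 20: go left to 10.
    Visit 10.
    At 10: no left child.
    At 10: go right to 34.
      Visit 34.
      At 34: no left child.
      At 34: go right to 8.
        8 is a leaf — visit 8.
  At 20: no right child.
At 17: go right to 1.
  Visit 1.
  At 1: no left child.
  At 1: go right to 9.
    Visit 9.
    At 9: no left child.
    At 9: go right to 6.
      Visit 6.
      At 6: go left to 39.
        Visit 39.
        At 39: no left child.
        At 39: go right to 24.
          Visit 24.
          At 24: go left to 15.
            15 is a leaf — visit 15.
          At 24: no right child.
      At 6: no right child.
Full pre-order sequence: 17, 20, 10, 34, 8, 1, 9, 6, 39, 24, 15.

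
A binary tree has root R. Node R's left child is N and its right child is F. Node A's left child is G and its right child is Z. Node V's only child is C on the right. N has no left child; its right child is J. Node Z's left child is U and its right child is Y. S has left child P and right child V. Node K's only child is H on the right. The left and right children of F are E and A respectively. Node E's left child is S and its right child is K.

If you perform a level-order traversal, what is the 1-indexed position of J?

Level-order visits nodes level by level from the root, left to right within each level.
Level 0: R
Level 1: N, F
Level 2: J, E, A
Level 3: S, K, G, Z
Level 4: P, V, H, U, Y
Level 5: C
Full level-order sequence: R, N, F, J, E, A, S, K, G, Z, P, V, H, U, Y, C.

4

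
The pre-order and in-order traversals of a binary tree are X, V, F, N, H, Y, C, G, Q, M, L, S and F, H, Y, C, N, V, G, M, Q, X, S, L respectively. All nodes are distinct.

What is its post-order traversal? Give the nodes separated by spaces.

C Y H N F M Q G V S L X

The first element of pre-order is the root; it splits in-order into left and right subtrees.
Root X: left subtree has 9 nodes {F, H, Y, C, N, V, G, M, Q}, right has 2 {S, L}.
  Root V: left subtree has 5 nodes {F, H, Y, C, N}, right has 3 {G, M, Q}.
    Root F: left subtree has 0 nodes { }, right has 4 {H, Y, C, N}.
      Root N: left subtree has 3 nodes {H, Y, C}, right has 0 { }.
        Root H: left subtree has 0 nodes { }, right has 2 {Y, C}.
          Root Y: left subtree has 0 nodes { }, right has 1 {C}.
    Root G: left subtree has 0 nodes { }, right has 2 {M, Q}.
      Root Q: left subtree has 1 node {M}, right has 0 { }.
  Root L: left subtree has 1 node {S}, right has 0 { }.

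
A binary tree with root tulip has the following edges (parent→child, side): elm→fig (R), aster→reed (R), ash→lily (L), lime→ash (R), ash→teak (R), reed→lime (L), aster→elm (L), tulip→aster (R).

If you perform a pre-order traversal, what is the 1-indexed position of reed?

Pre-order visits the node, then its left subtree, then its right subtree.
Visit tulip.
At tulip: no left child.
At tulip: go right to aster.
  Visit aster.
  At aster: go left to elm.
    Visit elm.
    At elm: no left child.
    At elm: go right to fig.
      fig is a leaf — visit fig.
  At aster: go right to reed.
    Visit reed.
    At reed: go left to lime.
      Visit lime.
      At lime: no left child.
      At lime: go right to ash.
        Visit ash.
        At ash: go left to lily.
          lily is a leaf — visit lily.
        At ash: go right to teak.
          teak is a leaf — visit teak.
    At reed: no right child.
Full pre-order sequence: tulip, aster, elm, fig, reed, lime, ash, lily, teak.

5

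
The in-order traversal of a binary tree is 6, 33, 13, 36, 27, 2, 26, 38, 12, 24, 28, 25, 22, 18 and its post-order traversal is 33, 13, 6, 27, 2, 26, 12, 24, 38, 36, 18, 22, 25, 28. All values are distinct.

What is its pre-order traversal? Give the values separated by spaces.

The last element of post-order is the root; it splits in-order into left and right subtrees.
Root 28: left subtree has 10 nodes {6, 33, 13, 36, 27, 2, 26, 38, 12, 24}, right has 3 {25, 22, 18}.
  Root 36: left subtree has 3 nodes {6, 33, 13}, right has 6 {27, 2, 26, 38, 12, 24}.
    Root 6: left subtree has 0 nodes { }, right has 2 {33, 13}.
      Root 13: left subtree has 1 node {33}, right has 0 { }.
    Root 38: left subtree has 3 nodes {27, 2, 26}, right has 2 {12, 24}.
      Root 26: left subtree has 2 nodes {27, 2}, right has 0 { }.
        Root 2: left subtree has 1 node {27}, right has 0 { }.
      Root 24: left subtree has 1 node {12}, right has 0 { }.
  Root 25: left subtree has 0 nodes { }, right has 2 {22, 18}.
    Root 22: left subtree has 0 nodes { }, right has 1 {18}.

28 36 6 13 33 38 26 2 27 24 12 25 22 18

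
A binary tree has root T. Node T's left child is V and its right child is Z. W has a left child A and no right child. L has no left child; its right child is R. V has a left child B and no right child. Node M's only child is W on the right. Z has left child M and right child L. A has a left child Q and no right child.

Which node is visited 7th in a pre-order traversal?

A

Pre-order visits the node, then its left subtree, then its right subtree.
Visit T.
At T: go left to V.
  Visit V.
  At V: go left to B.
    B is a leaf — visit B.
  At V: no right child.
At T: go right to Z.
  Visit Z.
  At Z: go left to M.
    Visit M.
    At M: no left child.
    At M: go right to W.
      Visit W.
      At W: go left to A.
        Visit A.
        At A: go left to Q.
          Q is a leaf — visit Q.
        At A: no right child.
      At W: no right child.
  At Z: go right to L.
    Visit L.
    At L: no left child.
    At L: go right to R.
      R is a leaf — visit R.
Full pre-order sequence: T, V, B, Z, M, W, A, Q, L, R.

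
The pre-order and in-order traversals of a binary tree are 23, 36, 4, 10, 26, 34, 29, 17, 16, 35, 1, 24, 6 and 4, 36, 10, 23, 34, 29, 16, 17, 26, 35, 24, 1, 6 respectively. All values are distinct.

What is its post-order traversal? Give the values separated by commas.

The first element of pre-order is the root; it splits in-order into left and right subtrees.
Root 23: left subtree has 3 nodes {4, 36, 10}, right has 9 {34, 29, 16, 17, 26, 35, 24, 1, 6}.
  Root 36: left subtree has 1 node {4}, right has 1 {10}.
  Root 26: left subtree has 4 nodes {34, 29, 16, 17}, right has 4 {35, 24, 1, 6}.
    Root 34: left subtree has 0 nodes { }, right has 3 {29, 16, 17}.
      Root 29: left subtree has 0 nodes { }, right has 2 {16, 17}.
        Root 17: left subtree has 1 node {16}, right has 0 { }.
    Root 35: left subtree has 0 nodes { }, right has 3 {24, 1, 6}.
      Root 1: left subtree has 1 node {24}, right has 1 {6}.

4, 10, 36, 16, 17, 29, 34, 24, 6, 1, 35, 26, 23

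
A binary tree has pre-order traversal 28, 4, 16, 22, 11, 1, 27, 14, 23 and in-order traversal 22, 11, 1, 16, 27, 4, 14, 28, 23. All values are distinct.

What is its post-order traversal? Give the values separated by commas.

The first element of pre-order is the root; it splits in-order into left and right subtrees.
Root 28: left subtree has 7 nodes {22, 11, 1, 16, 27, 4, 14}, right has 1 {23}.
  Root 4: left subtree has 5 nodes {22, 11, 1, 16, 27}, right has 1 {14}.
    Root 16: left subtree has 3 nodes {22, 11, 1}, right has 1 {27}.
      Root 22: left subtree has 0 nodes { }, right has 2 {11, 1}.
        Root 11: left subtree has 0 nodes { }, right has 1 {1}.

1, 11, 22, 27, 16, 14, 4, 23, 28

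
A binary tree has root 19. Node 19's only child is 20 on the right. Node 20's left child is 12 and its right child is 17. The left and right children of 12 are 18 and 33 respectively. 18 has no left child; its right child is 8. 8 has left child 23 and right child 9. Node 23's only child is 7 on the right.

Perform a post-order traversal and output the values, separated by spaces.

Post-order visits the left subtree, then the right subtree, then the node.
At 19: no left child.
At 19: go right to 20.
  At 20: go left to 12.
    At 12: go left to 18.
      At 18: no left child.
      At 18: go right to 8.
        At 8: go left to 23.
          At 23: no left child.
          At 23: go right to 7.
            7 is a leaf — visit 7.
          Visit 23.
        At 8: go right to 9.
          9 is a leaf — visit 9.
        Visit 8.
      Visit 18.
    At 12: go right to 33.
      33 is a leaf — visit 33.
    Visit 12.
  At 20: go right to 17.
    17 is a leaf — visit 17.
  Visit 20.
Visit 19.

7 23 9 8 18 33 12 17 20 19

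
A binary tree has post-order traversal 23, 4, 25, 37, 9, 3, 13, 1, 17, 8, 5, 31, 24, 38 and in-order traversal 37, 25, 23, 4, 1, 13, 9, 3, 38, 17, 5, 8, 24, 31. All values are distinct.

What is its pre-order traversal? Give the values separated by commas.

The last element of post-order is the root; it splits in-order into left and right subtrees.
Root 38: left subtree has 8 nodes {37, 25, 23, 4, 1, 13, 9, 3}, right has 5 {17, 5, 8, 24, 31}.
  Root 1: left subtree has 4 nodes {37, 25, 23, 4}, right has 3 {13, 9, 3}.
    Root 37: left subtree has 0 nodes { }, right has 3 {25, 23, 4}.
      Root 25: left subtree has 0 nodes { }, right has 2 {23, 4}.
        Root 4: left subtree has 1 node {23}, right has 0 { }.
    Root 13: left subtree has 0 nodes { }, right has 2 {9, 3}.
      Root 3: left subtree has 1 node {9}, right has 0 { }.
  Root 24: left subtree has 3 nodes {17, 5, 8}, right has 1 {31}.
    Root 5: left subtree has 1 node {17}, right has 1 {8}.

38, 1, 37, 25, 4, 23, 13, 3, 9, 24, 5, 17, 8, 31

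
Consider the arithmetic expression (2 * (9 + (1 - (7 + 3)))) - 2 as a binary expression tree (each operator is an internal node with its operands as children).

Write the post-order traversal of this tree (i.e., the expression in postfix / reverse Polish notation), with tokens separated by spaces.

2 9 1 7 3 + - + * 2 -

Post-order on an expression tree gives postfix notation: for each operator, emit left operand, right operand, then the operator.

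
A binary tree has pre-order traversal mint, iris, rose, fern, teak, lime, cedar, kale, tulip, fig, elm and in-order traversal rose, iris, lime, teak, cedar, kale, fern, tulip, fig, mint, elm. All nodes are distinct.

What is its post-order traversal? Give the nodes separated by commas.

rose, lime, kale, cedar, teak, fig, tulip, fern, iris, elm, mint

The first element of pre-order is the root; it splits in-order into left and right subtrees.
Root mint: left subtree has 9 nodes {rose, iris, lime, teak, cedar, kale, fern, tulip, fig}, right has 1 {elm}.
  Root iris: left subtree has 1 node {rose}, right has 7 {lime, teak, cedar, kale, fern, tulip, fig}.
    Root fern: left subtree has 4 nodes {lime, teak, cedar, kale}, right has 2 {tulip, fig}.
      Root teak: left subtree has 1 node {lime}, right has 2 {cedar, kale}.
        Root cedar: left subtree has 0 nodes { }, right has 1 {kale}.
      Root tulip: left subtree has 0 nodes { }, right has 1 {fig}.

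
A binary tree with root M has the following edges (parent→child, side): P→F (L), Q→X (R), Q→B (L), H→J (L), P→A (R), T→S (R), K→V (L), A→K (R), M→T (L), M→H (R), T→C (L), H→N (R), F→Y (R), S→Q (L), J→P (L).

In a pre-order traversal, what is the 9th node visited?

Pre-order visits the node, then its left subtree, then its right subtree.
Visit M.
At M: go left to T.
  Visit T.
  At T: go left to C.
    C is a leaf — visit C.
  At T: go right to S.
    Visit S.
    At S: go left to Q.
      Visit Q.
      At Q: go left to B.
        B is a leaf — visit B.
      At Q: go right to X.
        X is a leaf — visit X.
    At S: no right child.
At M: go right to H.
  Visit H.
  At H: go left to J.
    Visit J.
    At J: go left to P.
      Visit P.
      At P: go left to F.
        Visit F.
        At F: no left child.
        At F: go right to Y.
          Y is a leaf — visit Y.
      At P: go right to A.
        Visit A.
        At A: no left child.
        At A: go right to K.
          Visit K.
          At K: go left to V.
            V is a leaf — visit V.
          At K: no right child.
    At J: no right child.
  At H: go right to N.
    N is a leaf — visit N.
Full pre-order sequence: M, T, C, S, Q, B, X, H, J, P, F, Y, A, K, V, N.

J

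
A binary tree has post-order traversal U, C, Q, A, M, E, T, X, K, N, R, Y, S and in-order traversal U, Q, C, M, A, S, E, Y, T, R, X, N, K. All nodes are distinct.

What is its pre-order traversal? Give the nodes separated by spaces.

S M Q U C A Y E R T N X K

The last element of post-order is the root; it splits in-order into left and right subtrees.
Root S: left subtree has 5 nodes {U, Q, C, M, A}, right has 7 {E, Y, T, R, X, N, K}.
  Root M: left subtree has 3 nodes {U, Q, C}, right has 1 {A}.
    Root Q: left subtree has 1 node {U}, right has 1 {C}.
  Root Y: left subtree has 1 node {E}, right has 5 {T, R, X, N, K}.
    Root R: left subtree has 1 node {T}, right has 3 {X, N, K}.
      Root N: left subtree has 1 node {X}, right has 1 {K}.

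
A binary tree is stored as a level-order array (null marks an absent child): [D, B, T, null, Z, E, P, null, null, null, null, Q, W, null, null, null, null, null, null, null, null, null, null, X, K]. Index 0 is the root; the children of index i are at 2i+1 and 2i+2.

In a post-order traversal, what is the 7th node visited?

Post-order visits the left subtree, then the right subtree, then the node.
At D: go left to B.
  At B: no left child.
  At B: go right to Z.
    Z is a leaf — visit Z.
  Visit B.
At D: go right to T.
  At T: go left to E.
    At E: go left to Q.
      At Q: go left to X.
        X is a leaf — visit X.
      At Q: go right to K.
        K is a leaf — visit K.
      Visit Q.
    At E: go right to W.
      W is a leaf — visit W.
    Visit E.
  At T: go right to P.
    P is a leaf — visit P.
  Visit T.
Visit D.
Full post-order sequence: Z, B, X, K, Q, W, E, P, T, D.

E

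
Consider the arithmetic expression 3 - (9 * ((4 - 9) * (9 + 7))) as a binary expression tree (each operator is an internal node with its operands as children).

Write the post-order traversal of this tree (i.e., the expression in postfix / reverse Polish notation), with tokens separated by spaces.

Post-order on an expression tree gives postfix notation: for each operator, emit left operand, right operand, then the operator.

3 9 4 9 - 9 7 + * * -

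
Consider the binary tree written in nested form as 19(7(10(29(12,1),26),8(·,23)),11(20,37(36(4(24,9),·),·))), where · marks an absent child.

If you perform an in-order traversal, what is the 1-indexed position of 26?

In-order visits the left subtree, then the node, then the right subtree.
At 19: go left to 7.
  At 7: go left to 10.
    At 10: go left to 29.
      At 29: go left to 12.
        12 is a leaf — visit 12.
      Visit 29.
      At 29: go right to 1.
        1 is a leaf — visit 1.
    Visit 10.
    At 10: go right to 26.
      26 is a leaf — visit 26.
  Visit 7.
  At 7: go right to 8.
    At 8: no left child.
    Visit 8.
    At 8: go right to 23.
      23 is a leaf — visit 23.
Visit 19.
At 19: go right to 11.
  At 11: go left to 20.
    20 is a leaf — visit 20.
  Visit 11.
  At 11: go right to 37.
    At 37: go left to 36.
      At 36: go left to 4.
        At 4: go left to 24.
          24 is a leaf — visit 24.
        Visit 4.
        At 4: go right to 9.
          9 is a leaf — visit 9.
      Visit 36.
      At 36: no right child.
    Visit 37.
    At 37: no right child.
Full in-order sequence: 12, 29, 1, 10, 26, 7, 8, 23, 19, 20, 11, 24, 4, 9, 36, 37.

5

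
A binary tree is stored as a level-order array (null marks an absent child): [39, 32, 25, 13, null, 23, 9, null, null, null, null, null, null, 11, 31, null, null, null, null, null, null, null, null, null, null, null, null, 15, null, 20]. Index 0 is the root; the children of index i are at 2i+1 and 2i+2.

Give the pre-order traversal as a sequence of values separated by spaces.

Pre-order visits the node, then its left subtree, then its right subtree.
Visit 39.
At 39: go left to 32.
  Visit 32.
  At 32: go left to 13.
    13 is a leaf — visit 13.
  At 32: no right child.
At 39: go right to 25.
  Visit 25.
  At 25: go left to 23.
    23 is a leaf — visit 23.
  At 25: go right to 9.
    Visit 9.
    At 9: go left to 11.
      Visit 11.
      At 11: go left to 15.
        15 is a leaf — visit 15.
      At 11: no right child.
    At 9: go right to 31.
      Visit 31.
      At 31: go left to 20.
        20 is a leaf — visit 20.
      At 31: no right child.

39 32 13 25 23 9 11 15 31 20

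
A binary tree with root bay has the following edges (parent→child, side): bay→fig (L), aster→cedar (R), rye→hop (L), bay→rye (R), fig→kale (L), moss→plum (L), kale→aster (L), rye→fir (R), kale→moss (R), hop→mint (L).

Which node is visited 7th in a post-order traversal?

mint

Post-order visits the left subtree, then the right subtree, then the node.
At bay: go left to fig.
  At fig: go left to kale.
    At kale: go left to aster.
      At aster: no left child.
      At aster: go right to cedar.
        cedar is a leaf — visit cedar.
      Visit aster.
    At kale: go right to moss.
      At moss: go left to plum.
        plum is a leaf — visit plum.
      At moss: no right child.
      Visit moss.
    Visit kale.
  At fig: no right child.
  Visit fig.
At bay: go right to rye.
  At rye: go left to hop.
    At hop: go left to mint.
      mint is a leaf — visit mint.
    At hop: no right child.
    Visit hop.
  At rye: go right to fir.
    fir is a leaf — visit fir.
  Visit rye.
Visit bay.
Full post-order sequence: cedar, aster, plum, moss, kale, fig, mint, hop, fir, rye, bay.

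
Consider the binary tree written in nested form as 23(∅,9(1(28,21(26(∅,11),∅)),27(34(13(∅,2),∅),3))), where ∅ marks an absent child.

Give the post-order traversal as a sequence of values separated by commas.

Post-order visits the left subtree, then the right subtree, then the node.
At 23: no left child.
At 23: go right to 9.
  At 9: go left to 1.
    At 1: go left to 28.
      28 is a leaf — visit 28.
    At 1: go right to 21.
      At 21: go left to 26.
        At 26: no left child.
        At 26: go right to 11.
          11 is a leaf — visit 11.
        Visit 26.
      At 21: no right child.
      Visit 21.
    Visit 1.
  At 9: go right to 27.
    At 27: go left to 34.
      At 34: go left to 13.
        At 13: no left child.
        At 13: go right to 2.
          2 is a leaf — visit 2.
        Visit 13.
      At 34: no right child.
      Visit 34.
    At 27: go right to 3.
      3 is a leaf — visit 3.
    Visit 27.
  Visit 9.
Visit 23.

28, 11, 26, 21, 1, 2, 13, 34, 3, 27, 9, 23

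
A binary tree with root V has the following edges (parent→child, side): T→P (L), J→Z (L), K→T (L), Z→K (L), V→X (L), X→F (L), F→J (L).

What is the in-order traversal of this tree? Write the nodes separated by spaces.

In-order visits the left subtree, then the node, then the right subtree.
At V: go left to X.
  At X: go left to F.
    At F: go left to J.
      At J: go left to Z.
        At Z: go left to K.
          At K: go left to T.
            At T: go left to P.
              P is a leaf — visit P.
            Visit T.
            At T: no right child.
          Visit K.
          At K: no right child.
        Visit Z.
        At Z: no right child.
      Visit J.
      At J: no right child.
    Visit F.
    At F: no right child.
  Visit X.
  At X: no right child.
Visit V.
At V: no right child.

P T K Z J F X V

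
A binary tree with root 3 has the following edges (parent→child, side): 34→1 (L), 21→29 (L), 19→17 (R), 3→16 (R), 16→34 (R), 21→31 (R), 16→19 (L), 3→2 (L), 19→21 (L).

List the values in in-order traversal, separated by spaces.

In-order visits the left subtree, then the node, then the right subtree.
At 3: go left to 2.
  2 is a leaf — visit 2.
Visit 3.
At 3: go right to 16.
  At 16: go left to 19.
    At 19: go left to 21.
      At 21: go left to 29.
        29 is a leaf — visit 29.
      Visit 21.
      At 21: go right to 31.
        31 is a leaf — visit 31.
    Visit 19.
    At 19: go right to 17.
      17 is a leaf — visit 17.
  Visit 16.
  At 16: go right to 34.
    At 34: go left to 1.
      1 is a leaf — visit 1.
    Visit 34.
    At 34: no right child.

2 3 29 21 31 19 17 16 1 34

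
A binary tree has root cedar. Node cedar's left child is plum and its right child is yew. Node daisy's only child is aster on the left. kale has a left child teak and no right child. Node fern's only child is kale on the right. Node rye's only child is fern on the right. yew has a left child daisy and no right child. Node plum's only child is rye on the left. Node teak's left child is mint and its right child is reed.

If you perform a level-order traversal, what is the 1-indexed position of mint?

Level-order visits nodes level by level from the root, left to right within each level.
Level 0: cedar
Level 1: plum, yew
Level 2: rye, daisy
Level 3: fern, aster
Level 4: kale
Level 5: teak
Level 6: mint, reed
Full level-order sequence: cedar, plum, yew, rye, daisy, fern, aster, kale, teak, mint, reed.

10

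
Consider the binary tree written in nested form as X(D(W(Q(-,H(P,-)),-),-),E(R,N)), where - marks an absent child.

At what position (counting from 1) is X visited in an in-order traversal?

In-order visits the left subtree, then the node, then the right subtree.
At X: go left to D.
  At D: go left to W.
    At W: go left to Q.
      At Q: no left child.
      Visit Q.
      At Q: go right to H.
        At H: go left to P.
          P is a leaf — visit P.
        Visit H.
        At H: no right child.
    Visit W.
    At W: no right child.
  Visit D.
  At D: no right child.
Visit X.
At X: go right to E.
  At E: go left to R.
    R is a leaf — visit R.
  Visit E.
  At E: go right to N.
    N is a leaf — visit N.
Full in-order sequence: Q, P, H, W, D, X, R, E, N.

6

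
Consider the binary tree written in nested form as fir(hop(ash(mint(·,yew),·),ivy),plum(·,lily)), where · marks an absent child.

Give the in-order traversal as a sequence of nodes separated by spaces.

mint yew ash hop ivy fir plum lily

In-order visits the left subtree, then the node, then the right subtree.
At fir: go left to hop.
  At hop: go left to ash.
    At ash: go left to mint.
      At mint: no left child.
      Visit mint.
      At mint: go right to yew.
        yew is a leaf — visit yew.
    Visit ash.
    At ash: no right child.
  Visit hop.
  At hop: go right to ivy.
    ivy is a leaf — visit ivy.
Visit fir.
At fir: go right to plum.
  At plum: no left child.
  Visit plum.
  At plum: go right to lily.
    lily is a leaf — visit lily.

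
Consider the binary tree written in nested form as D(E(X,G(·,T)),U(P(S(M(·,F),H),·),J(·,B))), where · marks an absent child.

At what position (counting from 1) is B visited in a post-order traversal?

Post-order visits the left subtree, then the right subtree, then the node.
At D: go left to E.
  At E: go left to X.
    X is a leaf — visit X.
  At E: go right to G.
    At G: no left child.
    At G: go right to T.
      T is a leaf — visit T.
    Visit G.
  Visit E.
At D: go right to U.
  At U: go left to P.
    At P: go left to S.
      At S: go left to M.
        At M: no left child.
        At M: go right to F.
          F is a leaf — visit F.
        Visit M.
      At S: go right to H.
        H is a leaf — visit H.
      Visit S.
    At P: no right child.
    Visit P.
  At U: go right to J.
    At J: no left child.
    At J: go right to B.
      B is a leaf — visit B.
    Visit J.
  Visit U.
Visit D.
Full post-order sequence: X, T, G, E, F, M, H, S, P, B, J, U, D.

10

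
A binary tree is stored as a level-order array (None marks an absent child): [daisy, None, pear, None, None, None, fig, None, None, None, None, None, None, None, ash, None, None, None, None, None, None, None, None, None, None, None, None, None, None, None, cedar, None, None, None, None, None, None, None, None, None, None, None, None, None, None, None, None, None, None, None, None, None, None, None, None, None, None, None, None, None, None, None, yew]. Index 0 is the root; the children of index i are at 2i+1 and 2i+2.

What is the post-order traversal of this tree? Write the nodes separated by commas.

Post-order visits the left subtree, then the right subtree, then the node.
At daisy: no left child.
At daisy: go right to pear.
  At pear: no left child.
  At pear: go right to fig.
    At fig: no left child.
    At fig: go right to ash.
      At ash: no left child.
      At ash: go right to cedar.
        At cedar: no left child.
        At cedar: go right to yew.
          yew is a leaf — visit yew.
        Visit cedar.
      Visit ash.
    Visit fig.
  Visit pear.
Visit daisy.

yew, cedar, ash, fig, pear, daisy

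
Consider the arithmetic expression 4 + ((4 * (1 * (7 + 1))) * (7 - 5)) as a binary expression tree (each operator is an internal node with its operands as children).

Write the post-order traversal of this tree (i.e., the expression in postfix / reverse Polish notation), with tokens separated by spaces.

Post-order on an expression tree gives postfix notation: for each operator, emit left operand, right operand, then the operator.

4 4 1 7 1 + * * 7 5 - * +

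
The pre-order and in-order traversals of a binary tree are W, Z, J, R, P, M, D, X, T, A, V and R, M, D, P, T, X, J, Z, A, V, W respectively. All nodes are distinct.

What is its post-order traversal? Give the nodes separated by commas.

The first element of pre-order is the root; it splits in-order into left and right subtrees.
Root W: left subtree has 10 nodes {R, M, D, P, T, X, J, Z, A, V}, right has 0 { }.
  Root Z: left subtree has 7 nodes {R, M, D, P, T, X, J}, right has 2 {A, V}.
    Root J: left subtree has 6 nodes {R, M, D, P, T, X}, right has 0 { }.
      Root R: left subtree has 0 nodes { }, right has 5 {M, D, P, T, X}.
        Root P: left subtree has 2 nodes {M, D}, right has 2 {T, X}.
          Root M: left subtree has 0 nodes { }, right has 1 {D}.
          Root X: left subtree has 1 node {T}, right has 0 { }.
    Root A: left subtree has 0 nodes { }, right has 1 {V}.

D, M, T, X, P, R, J, V, A, Z, W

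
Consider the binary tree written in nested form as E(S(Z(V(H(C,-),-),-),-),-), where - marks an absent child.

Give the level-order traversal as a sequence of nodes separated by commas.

Level-order visits nodes level by level from the root, left to right within each level.
Level 0: E
Level 1: S
Level 2: Z
Level 3: V
Level 4: H
Level 5: C

E, S, Z, V, H, C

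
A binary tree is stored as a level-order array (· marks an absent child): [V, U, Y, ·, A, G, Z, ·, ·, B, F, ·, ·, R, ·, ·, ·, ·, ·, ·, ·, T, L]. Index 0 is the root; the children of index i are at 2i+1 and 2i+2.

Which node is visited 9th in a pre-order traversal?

Pre-order visits the node, then its left subtree, then its right subtree.
Visit V.
At V: go left to U.
  Visit U.
  At U: no left child.
  At U: go right to A.
    Visit A.
    At A: go left to B.
      B is a leaf — visit B.
    At A: go right to F.
      Visit F.
      At F: go left to T.
        T is a leaf — visit T.
      At F: go right to L.
        L is a leaf — visit L.
At V: go right to Y.
  Visit Y.
  At Y: go left to G.
    G is a leaf — visit G.
  At Y: go right to Z.
    Visit Z.
    At Z: go left to R.
      R is a leaf — visit R.
    At Z: no right child.
Full pre-order sequence: V, U, A, B, F, T, L, Y, G, Z, R.

G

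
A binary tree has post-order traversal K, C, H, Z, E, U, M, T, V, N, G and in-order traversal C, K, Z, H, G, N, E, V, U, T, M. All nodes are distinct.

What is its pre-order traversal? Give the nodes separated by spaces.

The last element of post-order is the root; it splits in-order into left and right subtrees.
Root G: left subtree has 4 nodes {C, K, Z, H}, right has 6 {N, E, V, U, T, M}.
  Root Z: left subtree has 2 nodes {C, K}, right has 1 {H}.
    Root C: left subtree has 0 nodes { }, right has 1 {K}.
  Root N: left subtree has 0 nodes { }, right has 5 {E, V, U, T, M}.
    Root V: left subtree has 1 node {E}, right has 3 {U, T, M}.
      Root T: left subtree has 1 node {U}, right has 1 {M}.

G Z C K H N V E T U M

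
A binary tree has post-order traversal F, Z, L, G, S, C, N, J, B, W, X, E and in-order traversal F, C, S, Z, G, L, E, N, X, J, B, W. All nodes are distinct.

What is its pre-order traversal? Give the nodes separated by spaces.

E C F S G Z L X N W B J

The last element of post-order is the root; it splits in-order into left and right subtrees.
Root E: left subtree has 6 nodes {F, C, S, Z, G, L}, right has 5 {N, X, J, B, W}.
  Root C: left subtree has 1 node {F}, right has 4 {S, Z, G, L}.
    Root S: left subtree has 0 nodes { }, right has 3 {Z, G, L}.
      Root G: left subtree has 1 node {Z}, right has 1 {L}.
  Root X: left subtree has 1 node {N}, right has 3 {J, B, W}.
    Root W: left subtree has 2 nodes {J, B}, right has 0 { }.
      Root B: left subtree has 1 node {J}, right has 0 { }.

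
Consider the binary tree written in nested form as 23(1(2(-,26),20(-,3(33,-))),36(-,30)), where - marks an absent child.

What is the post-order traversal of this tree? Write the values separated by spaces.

Post-order visits the left subtree, then the right subtree, then the node.
At 23: go left to 1.
  At 1: go left to 2.
    At 2: no left child.
    At 2: go right to 26.
      26 is a leaf — visit 26.
    Visit 2.
  At 1: go right to 20.
    At 20: no left child.
    At 20: go right to 3.
      At 3: go left to 33.
        33 is a leaf — visit 33.
      At 3: no right child.
      Visit 3.
    Visit 20.
  Visit 1.
At 23: go right to 36.
  At 36: no left child.
  At 36: go right to 30.
    30 is a leaf — visit 30.
  Visit 36.
Visit 23.

26 2 33 3 20 1 30 36 23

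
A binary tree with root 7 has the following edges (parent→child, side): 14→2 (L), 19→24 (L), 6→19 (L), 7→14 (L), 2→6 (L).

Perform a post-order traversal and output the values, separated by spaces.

24 19 6 2 14 7

Post-order visits the left subtree, then the right subtree, then the node.
At 7: go left to 14.
  At 14: go left to 2.
    At 2: go left to 6.
      At 6: go left to 19.
        At 19: go left to 24.
          24 is a leaf — visit 24.
        At 19: no right child.
        Visit 19.
      At 6: no right child.
      Visit 6.
    At 2: no right child.
    Visit 2.
  At 14: no right child.
  Visit 14.
At 7: no right child.
Visit 7.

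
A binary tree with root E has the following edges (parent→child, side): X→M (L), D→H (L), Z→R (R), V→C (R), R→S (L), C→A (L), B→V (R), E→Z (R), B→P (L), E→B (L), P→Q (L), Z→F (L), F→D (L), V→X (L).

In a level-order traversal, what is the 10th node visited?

C

Level-order visits nodes level by level from the root, left to right within each level.
Level 0: E
Level 1: B, Z
Level 2: P, V, F, R
Level 3: Q, X, C, D, S
Level 4: M, A, H
Full level-order sequence: E, B, Z, P, V, F, R, Q, X, C, D, S, M, A, H.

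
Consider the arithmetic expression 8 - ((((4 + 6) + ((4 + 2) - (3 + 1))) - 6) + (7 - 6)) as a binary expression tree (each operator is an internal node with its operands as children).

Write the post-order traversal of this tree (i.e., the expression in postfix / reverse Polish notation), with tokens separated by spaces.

8 4 6 + 4 2 + 3 1 + - + 6 - 7 6 - + -

Post-order on an expression tree gives postfix notation: for each operator, emit left operand, right operand, then the operator.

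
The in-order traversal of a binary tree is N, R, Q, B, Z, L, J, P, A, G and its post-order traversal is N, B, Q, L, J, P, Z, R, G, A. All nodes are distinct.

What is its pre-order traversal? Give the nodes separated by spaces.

The last element of post-order is the root; it splits in-order into left and right subtrees.
Root A: left subtree has 8 nodes {N, R, Q, B, Z, L, J, P}, right has 1 {G}.
  Root R: left subtree has 1 node {N}, right has 6 {Q, B, Z, L, J, P}.
    Root Z: left subtree has 2 nodes {Q, B}, right has 3 {L, J, P}.
      Root Q: left subtree has 0 nodes { }, right has 1 {B}.
      Root P: left subtree has 2 nodes {L, J}, right has 0 { }.
        Root J: left subtree has 1 node {L}, right has 0 { }.

A R N Z Q B P J L G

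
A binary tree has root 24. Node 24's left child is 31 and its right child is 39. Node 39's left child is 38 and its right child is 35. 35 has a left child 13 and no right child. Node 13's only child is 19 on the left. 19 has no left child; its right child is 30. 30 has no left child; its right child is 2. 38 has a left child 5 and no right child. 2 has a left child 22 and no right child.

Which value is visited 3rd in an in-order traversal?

In-order visits the left subtree, then the node, then the right subtree.
At 24: go left to 31.
  31 is a leaf — visit 31.
Visit 24.
At 24: go right to 39.
  At 39: go left to 38.
    At 38: go left to 5.
      5 is a leaf — visit 5.
    Visit 38.
    At 38: no right child.
  Visit 39.
  At 39: go right to 35.
    At 35: go left to 13.
      At 13: go left to 19.
        At 19: no left child.
        Visit 19.
        At 19: go right to 30.
          At 30: no left child.
          Visit 30.
          At 30: go right to 2.
            At 2: go left to 22.
              22 is a leaf — visit 22.
            Visit 2.
            At 2: no right child.
      Visit 13.
      At 13: no right child.
    Visit 35.
    At 35: no right child.
Full in-order sequence: 31, 24, 5, 38, 39, 19, 30, 22, 2, 13, 35.

5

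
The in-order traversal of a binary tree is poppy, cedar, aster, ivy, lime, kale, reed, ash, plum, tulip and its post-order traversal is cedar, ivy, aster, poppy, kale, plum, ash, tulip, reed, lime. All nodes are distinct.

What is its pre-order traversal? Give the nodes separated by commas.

lime, poppy, aster, cedar, ivy, reed, kale, tulip, ash, plum

The last element of post-order is the root; it splits in-order into left and right subtrees.
Root lime: left subtree has 4 nodes {poppy, cedar, aster, ivy}, right has 5 {kale, reed, ash, plum, tulip}.
  Root poppy: left subtree has 0 nodes { }, right has 3 {cedar, aster, ivy}.
    Root aster: left subtree has 1 node {cedar}, right has 1 {ivy}.
  Root reed: left subtree has 1 node {kale}, right has 3 {ash, plum, tulip}.
    Root tulip: left subtree has 2 nodes {ash, plum}, right has 0 { }.
      Root ash: left subtree has 0 nodes { }, right has 1 {plum}.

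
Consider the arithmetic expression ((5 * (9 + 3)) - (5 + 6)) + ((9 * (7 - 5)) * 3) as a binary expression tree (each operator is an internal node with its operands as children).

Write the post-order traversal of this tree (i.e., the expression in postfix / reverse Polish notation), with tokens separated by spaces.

Post-order on an expression tree gives postfix notation: for each operator, emit left operand, right operand, then the operator.

5 9 3 + * 5 6 + - 9 7 5 - * 3 * +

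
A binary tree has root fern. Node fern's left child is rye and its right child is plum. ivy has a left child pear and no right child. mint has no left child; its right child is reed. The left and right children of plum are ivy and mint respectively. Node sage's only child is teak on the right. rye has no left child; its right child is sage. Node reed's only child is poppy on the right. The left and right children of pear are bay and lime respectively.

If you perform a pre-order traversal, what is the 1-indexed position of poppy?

Pre-order visits the node, then its left subtree, then its right subtree.
Visit fern.
At fern: go left to rye.
  Visit rye.
  At rye: no left child.
  At rye: go right to sage.
    Visit sage.
    At sage: no left child.
    At sage: go right to teak.
      teak is a leaf — visit teak.
At fern: go right to plum.
  Visit plum.
  At plum: go left to ivy.
    Visit ivy.
    At ivy: go left to pear.
      Visit pear.
      At pear: go left to bay.
        bay is a leaf — visit bay.
      At pear: go right to lime.
        lime is a leaf — visit lime.
    At ivy: no right child.
  At plum: go right to mint.
    Visit mint.
    At mint: no left child.
    At mint: go right to reed.
      Visit reed.
      At reed: no left child.
      At reed: go right to poppy.
        poppy is a leaf — visit poppy.
Full pre-order sequence: fern, rye, sage, teak, plum, ivy, pear, bay, lime, mint, reed, poppy.

12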